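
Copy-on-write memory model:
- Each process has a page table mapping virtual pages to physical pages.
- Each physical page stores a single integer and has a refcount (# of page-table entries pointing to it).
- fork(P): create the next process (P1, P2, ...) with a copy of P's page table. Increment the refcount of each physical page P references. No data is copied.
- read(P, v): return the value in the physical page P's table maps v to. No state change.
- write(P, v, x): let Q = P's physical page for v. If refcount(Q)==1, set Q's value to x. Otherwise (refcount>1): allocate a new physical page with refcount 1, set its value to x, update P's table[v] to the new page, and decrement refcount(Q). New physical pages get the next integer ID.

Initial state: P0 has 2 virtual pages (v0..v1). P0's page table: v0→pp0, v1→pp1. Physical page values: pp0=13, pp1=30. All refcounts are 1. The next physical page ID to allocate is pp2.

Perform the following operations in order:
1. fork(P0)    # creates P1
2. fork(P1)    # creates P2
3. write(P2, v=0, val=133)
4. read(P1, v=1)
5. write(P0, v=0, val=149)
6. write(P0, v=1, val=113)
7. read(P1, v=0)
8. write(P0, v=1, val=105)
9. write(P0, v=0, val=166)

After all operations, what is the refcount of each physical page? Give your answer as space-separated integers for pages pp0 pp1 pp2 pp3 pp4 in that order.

Op 1: fork(P0) -> P1. 2 ppages; refcounts: pp0:2 pp1:2
Op 2: fork(P1) -> P2. 2 ppages; refcounts: pp0:3 pp1:3
Op 3: write(P2, v0, 133). refcount(pp0)=3>1 -> COPY to pp2. 3 ppages; refcounts: pp0:2 pp1:3 pp2:1
Op 4: read(P1, v1) -> 30. No state change.
Op 5: write(P0, v0, 149). refcount(pp0)=2>1 -> COPY to pp3. 4 ppages; refcounts: pp0:1 pp1:3 pp2:1 pp3:1
Op 6: write(P0, v1, 113). refcount(pp1)=3>1 -> COPY to pp4. 5 ppages; refcounts: pp0:1 pp1:2 pp2:1 pp3:1 pp4:1
Op 7: read(P1, v0) -> 13. No state change.
Op 8: write(P0, v1, 105). refcount(pp4)=1 -> write in place. 5 ppages; refcounts: pp0:1 pp1:2 pp2:1 pp3:1 pp4:1
Op 9: write(P0, v0, 166). refcount(pp3)=1 -> write in place. 5 ppages; refcounts: pp0:1 pp1:2 pp2:1 pp3:1 pp4:1

Answer: 1 2 1 1 1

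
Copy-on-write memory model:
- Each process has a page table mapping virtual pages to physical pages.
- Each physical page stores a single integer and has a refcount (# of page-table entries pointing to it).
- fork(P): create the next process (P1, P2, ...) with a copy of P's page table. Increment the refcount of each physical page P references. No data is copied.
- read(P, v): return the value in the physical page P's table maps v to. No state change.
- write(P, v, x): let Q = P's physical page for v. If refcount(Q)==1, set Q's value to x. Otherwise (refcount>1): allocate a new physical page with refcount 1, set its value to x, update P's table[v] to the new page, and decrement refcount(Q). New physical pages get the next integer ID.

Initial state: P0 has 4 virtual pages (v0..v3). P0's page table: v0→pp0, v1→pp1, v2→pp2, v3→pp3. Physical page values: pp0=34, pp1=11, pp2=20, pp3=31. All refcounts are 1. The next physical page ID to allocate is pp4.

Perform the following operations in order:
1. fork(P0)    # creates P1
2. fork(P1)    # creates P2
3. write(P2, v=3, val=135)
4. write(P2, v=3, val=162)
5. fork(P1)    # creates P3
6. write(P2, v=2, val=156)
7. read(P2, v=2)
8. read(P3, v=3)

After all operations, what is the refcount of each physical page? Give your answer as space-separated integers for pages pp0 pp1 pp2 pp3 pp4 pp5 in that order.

Op 1: fork(P0) -> P1. 4 ppages; refcounts: pp0:2 pp1:2 pp2:2 pp3:2
Op 2: fork(P1) -> P2. 4 ppages; refcounts: pp0:3 pp1:3 pp2:3 pp3:3
Op 3: write(P2, v3, 135). refcount(pp3)=3>1 -> COPY to pp4. 5 ppages; refcounts: pp0:3 pp1:3 pp2:3 pp3:2 pp4:1
Op 4: write(P2, v3, 162). refcount(pp4)=1 -> write in place. 5 ppages; refcounts: pp0:3 pp1:3 pp2:3 pp3:2 pp4:1
Op 5: fork(P1) -> P3. 5 ppages; refcounts: pp0:4 pp1:4 pp2:4 pp3:3 pp4:1
Op 6: write(P2, v2, 156). refcount(pp2)=4>1 -> COPY to pp5. 6 ppages; refcounts: pp0:4 pp1:4 pp2:3 pp3:3 pp4:1 pp5:1
Op 7: read(P2, v2) -> 156. No state change.
Op 8: read(P3, v3) -> 31. No state change.

Answer: 4 4 3 3 1 1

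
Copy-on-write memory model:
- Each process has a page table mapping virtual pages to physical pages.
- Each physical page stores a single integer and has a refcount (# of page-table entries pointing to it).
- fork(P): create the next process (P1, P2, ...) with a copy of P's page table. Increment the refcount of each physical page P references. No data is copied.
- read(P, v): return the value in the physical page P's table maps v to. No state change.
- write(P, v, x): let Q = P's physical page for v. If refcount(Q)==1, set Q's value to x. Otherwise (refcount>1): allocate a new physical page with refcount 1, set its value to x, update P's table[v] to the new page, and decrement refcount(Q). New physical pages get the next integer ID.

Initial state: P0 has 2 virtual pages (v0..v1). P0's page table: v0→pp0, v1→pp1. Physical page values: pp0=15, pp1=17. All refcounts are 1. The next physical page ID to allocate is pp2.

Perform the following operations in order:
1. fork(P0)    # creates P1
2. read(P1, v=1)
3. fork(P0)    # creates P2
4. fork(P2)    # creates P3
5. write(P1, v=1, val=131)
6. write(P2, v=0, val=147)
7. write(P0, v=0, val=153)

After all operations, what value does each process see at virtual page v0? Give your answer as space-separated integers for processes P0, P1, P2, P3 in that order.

Answer: 153 15 147 15

Derivation:
Op 1: fork(P0) -> P1. 2 ppages; refcounts: pp0:2 pp1:2
Op 2: read(P1, v1) -> 17. No state change.
Op 3: fork(P0) -> P2. 2 ppages; refcounts: pp0:3 pp1:3
Op 4: fork(P2) -> P3. 2 ppages; refcounts: pp0:4 pp1:4
Op 5: write(P1, v1, 131). refcount(pp1)=4>1 -> COPY to pp2. 3 ppages; refcounts: pp0:4 pp1:3 pp2:1
Op 6: write(P2, v0, 147). refcount(pp0)=4>1 -> COPY to pp3. 4 ppages; refcounts: pp0:3 pp1:3 pp2:1 pp3:1
Op 7: write(P0, v0, 153). refcount(pp0)=3>1 -> COPY to pp4. 5 ppages; refcounts: pp0:2 pp1:3 pp2:1 pp3:1 pp4:1
P0: v0 -> pp4 = 153
P1: v0 -> pp0 = 15
P2: v0 -> pp3 = 147
P3: v0 -> pp0 = 15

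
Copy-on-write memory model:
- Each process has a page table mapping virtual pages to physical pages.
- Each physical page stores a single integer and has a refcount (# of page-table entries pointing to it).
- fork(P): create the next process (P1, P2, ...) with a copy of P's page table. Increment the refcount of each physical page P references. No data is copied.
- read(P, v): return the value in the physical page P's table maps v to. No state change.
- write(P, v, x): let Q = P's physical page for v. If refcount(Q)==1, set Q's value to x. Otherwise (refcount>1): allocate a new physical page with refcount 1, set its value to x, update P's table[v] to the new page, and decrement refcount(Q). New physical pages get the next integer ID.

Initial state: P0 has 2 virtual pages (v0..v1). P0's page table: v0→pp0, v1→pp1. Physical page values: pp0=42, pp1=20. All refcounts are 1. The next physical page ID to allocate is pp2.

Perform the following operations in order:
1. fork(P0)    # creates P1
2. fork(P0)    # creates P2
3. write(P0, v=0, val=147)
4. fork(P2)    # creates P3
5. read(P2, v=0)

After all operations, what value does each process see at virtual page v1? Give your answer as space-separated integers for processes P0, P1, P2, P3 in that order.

Answer: 20 20 20 20

Derivation:
Op 1: fork(P0) -> P1. 2 ppages; refcounts: pp0:2 pp1:2
Op 2: fork(P0) -> P2. 2 ppages; refcounts: pp0:3 pp1:3
Op 3: write(P0, v0, 147). refcount(pp0)=3>1 -> COPY to pp2. 3 ppages; refcounts: pp0:2 pp1:3 pp2:1
Op 4: fork(P2) -> P3. 3 ppages; refcounts: pp0:3 pp1:4 pp2:1
Op 5: read(P2, v0) -> 42. No state change.
P0: v1 -> pp1 = 20
P1: v1 -> pp1 = 20
P2: v1 -> pp1 = 20
P3: v1 -> pp1 = 20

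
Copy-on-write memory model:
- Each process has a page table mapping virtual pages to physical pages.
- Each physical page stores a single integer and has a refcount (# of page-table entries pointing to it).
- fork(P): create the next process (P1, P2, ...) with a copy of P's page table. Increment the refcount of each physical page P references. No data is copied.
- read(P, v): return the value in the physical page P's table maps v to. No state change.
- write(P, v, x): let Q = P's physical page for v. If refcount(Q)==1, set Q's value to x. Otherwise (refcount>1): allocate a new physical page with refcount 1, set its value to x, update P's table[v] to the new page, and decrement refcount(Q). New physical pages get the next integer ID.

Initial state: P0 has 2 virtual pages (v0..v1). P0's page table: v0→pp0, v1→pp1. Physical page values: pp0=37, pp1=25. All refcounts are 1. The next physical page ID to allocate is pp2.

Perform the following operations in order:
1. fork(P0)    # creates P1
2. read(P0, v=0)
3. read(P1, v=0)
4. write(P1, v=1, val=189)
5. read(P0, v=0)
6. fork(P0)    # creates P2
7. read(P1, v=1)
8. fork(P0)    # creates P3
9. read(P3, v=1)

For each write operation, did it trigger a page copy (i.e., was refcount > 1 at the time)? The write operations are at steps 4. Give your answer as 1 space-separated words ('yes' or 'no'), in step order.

Op 1: fork(P0) -> P1. 2 ppages; refcounts: pp0:2 pp1:2
Op 2: read(P0, v0) -> 37. No state change.
Op 3: read(P1, v0) -> 37. No state change.
Op 4: write(P1, v1, 189). refcount(pp1)=2>1 -> COPY to pp2. 3 ppages; refcounts: pp0:2 pp1:1 pp2:1
Op 5: read(P0, v0) -> 37. No state change.
Op 6: fork(P0) -> P2. 3 ppages; refcounts: pp0:3 pp1:2 pp2:1
Op 7: read(P1, v1) -> 189. No state change.
Op 8: fork(P0) -> P3. 3 ppages; refcounts: pp0:4 pp1:3 pp2:1
Op 9: read(P3, v1) -> 25. No state change.

yes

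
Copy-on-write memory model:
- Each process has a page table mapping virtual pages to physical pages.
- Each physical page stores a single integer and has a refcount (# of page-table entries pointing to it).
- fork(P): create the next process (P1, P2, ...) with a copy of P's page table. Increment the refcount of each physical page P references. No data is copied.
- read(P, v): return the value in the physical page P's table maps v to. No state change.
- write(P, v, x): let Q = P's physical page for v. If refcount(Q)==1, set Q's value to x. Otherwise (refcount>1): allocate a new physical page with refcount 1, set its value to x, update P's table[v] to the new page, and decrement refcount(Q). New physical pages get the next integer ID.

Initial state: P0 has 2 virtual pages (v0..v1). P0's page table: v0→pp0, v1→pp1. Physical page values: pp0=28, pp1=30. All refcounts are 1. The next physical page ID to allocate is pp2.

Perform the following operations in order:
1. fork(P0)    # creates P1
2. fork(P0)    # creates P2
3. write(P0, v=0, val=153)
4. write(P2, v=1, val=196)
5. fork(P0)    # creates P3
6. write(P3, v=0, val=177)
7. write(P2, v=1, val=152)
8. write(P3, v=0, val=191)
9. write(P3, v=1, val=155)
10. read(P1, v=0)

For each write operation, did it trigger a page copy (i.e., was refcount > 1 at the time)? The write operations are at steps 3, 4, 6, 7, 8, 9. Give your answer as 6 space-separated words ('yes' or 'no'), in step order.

Op 1: fork(P0) -> P1. 2 ppages; refcounts: pp0:2 pp1:2
Op 2: fork(P0) -> P2. 2 ppages; refcounts: pp0:3 pp1:3
Op 3: write(P0, v0, 153). refcount(pp0)=3>1 -> COPY to pp2. 3 ppages; refcounts: pp0:2 pp1:3 pp2:1
Op 4: write(P2, v1, 196). refcount(pp1)=3>1 -> COPY to pp3. 4 ppages; refcounts: pp0:2 pp1:2 pp2:1 pp3:1
Op 5: fork(P0) -> P3. 4 ppages; refcounts: pp0:2 pp1:3 pp2:2 pp3:1
Op 6: write(P3, v0, 177). refcount(pp2)=2>1 -> COPY to pp4. 5 ppages; refcounts: pp0:2 pp1:3 pp2:1 pp3:1 pp4:1
Op 7: write(P2, v1, 152). refcount(pp3)=1 -> write in place. 5 ppages; refcounts: pp0:2 pp1:3 pp2:1 pp3:1 pp4:1
Op 8: write(P3, v0, 191). refcount(pp4)=1 -> write in place. 5 ppages; refcounts: pp0:2 pp1:3 pp2:1 pp3:1 pp4:1
Op 9: write(P3, v1, 155). refcount(pp1)=3>1 -> COPY to pp5. 6 ppages; refcounts: pp0:2 pp1:2 pp2:1 pp3:1 pp4:1 pp5:1
Op 10: read(P1, v0) -> 28. No state change.

yes yes yes no no yes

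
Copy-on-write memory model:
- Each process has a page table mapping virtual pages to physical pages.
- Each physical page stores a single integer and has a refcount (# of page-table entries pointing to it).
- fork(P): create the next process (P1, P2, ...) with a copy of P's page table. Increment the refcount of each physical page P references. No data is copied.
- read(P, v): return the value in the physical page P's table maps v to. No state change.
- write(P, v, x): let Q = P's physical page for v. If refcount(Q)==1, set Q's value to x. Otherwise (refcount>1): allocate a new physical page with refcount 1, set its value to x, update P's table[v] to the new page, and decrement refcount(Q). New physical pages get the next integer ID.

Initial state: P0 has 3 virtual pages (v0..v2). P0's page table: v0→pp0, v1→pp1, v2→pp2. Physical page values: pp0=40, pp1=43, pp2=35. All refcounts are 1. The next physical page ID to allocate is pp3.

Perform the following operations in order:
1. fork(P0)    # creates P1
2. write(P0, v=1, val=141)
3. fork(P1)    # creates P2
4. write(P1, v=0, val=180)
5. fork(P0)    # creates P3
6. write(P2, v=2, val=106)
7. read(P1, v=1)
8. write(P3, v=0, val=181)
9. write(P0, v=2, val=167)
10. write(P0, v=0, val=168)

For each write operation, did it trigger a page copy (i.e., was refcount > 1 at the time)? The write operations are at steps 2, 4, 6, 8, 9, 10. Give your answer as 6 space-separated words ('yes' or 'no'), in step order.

Op 1: fork(P0) -> P1. 3 ppages; refcounts: pp0:2 pp1:2 pp2:2
Op 2: write(P0, v1, 141). refcount(pp1)=2>1 -> COPY to pp3. 4 ppages; refcounts: pp0:2 pp1:1 pp2:2 pp3:1
Op 3: fork(P1) -> P2. 4 ppages; refcounts: pp0:3 pp1:2 pp2:3 pp3:1
Op 4: write(P1, v0, 180). refcount(pp0)=3>1 -> COPY to pp4. 5 ppages; refcounts: pp0:2 pp1:2 pp2:3 pp3:1 pp4:1
Op 5: fork(P0) -> P3. 5 ppages; refcounts: pp0:3 pp1:2 pp2:4 pp3:2 pp4:1
Op 6: write(P2, v2, 106). refcount(pp2)=4>1 -> COPY to pp5. 6 ppages; refcounts: pp0:3 pp1:2 pp2:3 pp3:2 pp4:1 pp5:1
Op 7: read(P1, v1) -> 43. No state change.
Op 8: write(P3, v0, 181). refcount(pp0)=3>1 -> COPY to pp6. 7 ppages; refcounts: pp0:2 pp1:2 pp2:3 pp3:2 pp4:1 pp5:1 pp6:1
Op 9: write(P0, v2, 167). refcount(pp2)=3>1 -> COPY to pp7. 8 ppages; refcounts: pp0:2 pp1:2 pp2:2 pp3:2 pp4:1 pp5:1 pp6:1 pp7:1
Op 10: write(P0, v0, 168). refcount(pp0)=2>1 -> COPY to pp8. 9 ppages; refcounts: pp0:1 pp1:2 pp2:2 pp3:2 pp4:1 pp5:1 pp6:1 pp7:1 pp8:1

yes yes yes yes yes yes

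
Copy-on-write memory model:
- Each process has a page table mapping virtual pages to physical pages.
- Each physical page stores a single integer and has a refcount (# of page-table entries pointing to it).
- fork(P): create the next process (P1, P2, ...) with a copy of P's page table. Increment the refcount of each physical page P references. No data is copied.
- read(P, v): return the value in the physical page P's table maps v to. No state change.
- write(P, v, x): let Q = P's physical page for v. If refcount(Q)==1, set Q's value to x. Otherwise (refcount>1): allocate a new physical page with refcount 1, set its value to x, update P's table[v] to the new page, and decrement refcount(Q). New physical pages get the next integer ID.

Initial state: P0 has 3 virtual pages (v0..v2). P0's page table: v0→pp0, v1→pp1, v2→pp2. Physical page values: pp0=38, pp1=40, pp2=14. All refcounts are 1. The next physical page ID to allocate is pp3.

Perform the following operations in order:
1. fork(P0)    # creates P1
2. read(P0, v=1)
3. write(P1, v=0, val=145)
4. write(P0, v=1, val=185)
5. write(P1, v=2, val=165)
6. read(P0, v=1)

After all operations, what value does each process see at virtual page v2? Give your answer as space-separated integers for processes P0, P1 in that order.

Op 1: fork(P0) -> P1. 3 ppages; refcounts: pp0:2 pp1:2 pp2:2
Op 2: read(P0, v1) -> 40. No state change.
Op 3: write(P1, v0, 145). refcount(pp0)=2>1 -> COPY to pp3. 4 ppages; refcounts: pp0:1 pp1:2 pp2:2 pp3:1
Op 4: write(P0, v1, 185). refcount(pp1)=2>1 -> COPY to pp4. 5 ppages; refcounts: pp0:1 pp1:1 pp2:2 pp3:1 pp4:1
Op 5: write(P1, v2, 165). refcount(pp2)=2>1 -> COPY to pp5. 6 ppages; refcounts: pp0:1 pp1:1 pp2:1 pp3:1 pp4:1 pp5:1
Op 6: read(P0, v1) -> 185. No state change.
P0: v2 -> pp2 = 14
P1: v2 -> pp5 = 165

Answer: 14 165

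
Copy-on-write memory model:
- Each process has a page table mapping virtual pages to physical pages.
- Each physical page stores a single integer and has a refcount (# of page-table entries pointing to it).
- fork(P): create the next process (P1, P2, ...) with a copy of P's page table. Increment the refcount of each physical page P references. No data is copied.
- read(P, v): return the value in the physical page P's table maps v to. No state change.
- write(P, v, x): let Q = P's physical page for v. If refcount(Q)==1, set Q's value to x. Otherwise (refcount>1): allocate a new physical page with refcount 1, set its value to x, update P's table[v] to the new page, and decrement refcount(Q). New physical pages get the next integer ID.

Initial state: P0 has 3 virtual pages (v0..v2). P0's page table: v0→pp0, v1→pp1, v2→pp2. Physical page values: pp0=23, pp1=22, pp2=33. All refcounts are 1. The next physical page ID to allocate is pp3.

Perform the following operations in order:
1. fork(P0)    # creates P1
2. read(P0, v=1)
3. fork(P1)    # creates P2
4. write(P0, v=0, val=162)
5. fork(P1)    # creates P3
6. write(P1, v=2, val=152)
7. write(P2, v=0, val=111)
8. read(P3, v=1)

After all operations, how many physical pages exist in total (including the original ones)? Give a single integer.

Answer: 6

Derivation:
Op 1: fork(P0) -> P1. 3 ppages; refcounts: pp0:2 pp1:2 pp2:2
Op 2: read(P0, v1) -> 22. No state change.
Op 3: fork(P1) -> P2. 3 ppages; refcounts: pp0:3 pp1:3 pp2:3
Op 4: write(P0, v0, 162). refcount(pp0)=3>1 -> COPY to pp3. 4 ppages; refcounts: pp0:2 pp1:3 pp2:3 pp3:1
Op 5: fork(P1) -> P3. 4 ppages; refcounts: pp0:3 pp1:4 pp2:4 pp3:1
Op 6: write(P1, v2, 152). refcount(pp2)=4>1 -> COPY to pp4. 5 ppages; refcounts: pp0:3 pp1:4 pp2:3 pp3:1 pp4:1
Op 7: write(P2, v0, 111). refcount(pp0)=3>1 -> COPY to pp5. 6 ppages; refcounts: pp0:2 pp1:4 pp2:3 pp3:1 pp4:1 pp5:1
Op 8: read(P3, v1) -> 22. No state change.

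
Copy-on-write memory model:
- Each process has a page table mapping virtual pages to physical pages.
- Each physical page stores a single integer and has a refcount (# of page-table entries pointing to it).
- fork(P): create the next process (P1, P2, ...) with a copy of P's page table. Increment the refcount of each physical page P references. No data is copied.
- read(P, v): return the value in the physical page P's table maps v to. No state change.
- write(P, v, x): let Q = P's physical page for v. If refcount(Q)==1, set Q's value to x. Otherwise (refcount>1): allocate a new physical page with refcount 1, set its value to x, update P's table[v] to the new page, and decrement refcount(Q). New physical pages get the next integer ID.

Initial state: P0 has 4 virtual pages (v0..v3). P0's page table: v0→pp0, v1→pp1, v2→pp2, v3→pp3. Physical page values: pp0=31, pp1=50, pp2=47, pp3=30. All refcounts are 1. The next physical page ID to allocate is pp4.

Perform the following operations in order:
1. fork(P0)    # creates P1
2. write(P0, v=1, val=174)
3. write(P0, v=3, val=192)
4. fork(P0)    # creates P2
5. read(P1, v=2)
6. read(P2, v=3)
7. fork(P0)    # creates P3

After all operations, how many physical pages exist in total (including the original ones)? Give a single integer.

Answer: 6

Derivation:
Op 1: fork(P0) -> P1. 4 ppages; refcounts: pp0:2 pp1:2 pp2:2 pp3:2
Op 2: write(P0, v1, 174). refcount(pp1)=2>1 -> COPY to pp4. 5 ppages; refcounts: pp0:2 pp1:1 pp2:2 pp3:2 pp4:1
Op 3: write(P0, v3, 192). refcount(pp3)=2>1 -> COPY to pp5. 6 ppages; refcounts: pp0:2 pp1:1 pp2:2 pp3:1 pp4:1 pp5:1
Op 4: fork(P0) -> P2. 6 ppages; refcounts: pp0:3 pp1:1 pp2:3 pp3:1 pp4:2 pp5:2
Op 5: read(P1, v2) -> 47. No state change.
Op 6: read(P2, v3) -> 192. No state change.
Op 7: fork(P0) -> P3. 6 ppages; refcounts: pp0:4 pp1:1 pp2:4 pp3:1 pp4:3 pp5:3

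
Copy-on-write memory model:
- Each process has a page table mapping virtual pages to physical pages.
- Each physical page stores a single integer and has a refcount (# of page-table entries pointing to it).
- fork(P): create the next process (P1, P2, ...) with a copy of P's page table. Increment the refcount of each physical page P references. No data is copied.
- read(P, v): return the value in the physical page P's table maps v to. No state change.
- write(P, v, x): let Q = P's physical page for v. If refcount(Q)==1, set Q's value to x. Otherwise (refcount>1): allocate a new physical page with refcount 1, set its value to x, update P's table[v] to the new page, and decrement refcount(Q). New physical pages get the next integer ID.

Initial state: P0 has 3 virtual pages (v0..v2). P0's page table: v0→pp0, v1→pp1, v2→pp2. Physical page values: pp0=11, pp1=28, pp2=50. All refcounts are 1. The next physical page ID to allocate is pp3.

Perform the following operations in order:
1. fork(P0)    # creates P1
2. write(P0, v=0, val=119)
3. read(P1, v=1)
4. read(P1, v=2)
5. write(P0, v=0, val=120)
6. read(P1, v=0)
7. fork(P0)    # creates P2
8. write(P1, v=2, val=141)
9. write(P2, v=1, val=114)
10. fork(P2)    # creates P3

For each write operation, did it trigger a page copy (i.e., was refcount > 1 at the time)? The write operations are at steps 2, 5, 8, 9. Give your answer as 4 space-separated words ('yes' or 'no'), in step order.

Op 1: fork(P0) -> P1. 3 ppages; refcounts: pp0:2 pp1:2 pp2:2
Op 2: write(P0, v0, 119). refcount(pp0)=2>1 -> COPY to pp3. 4 ppages; refcounts: pp0:1 pp1:2 pp2:2 pp3:1
Op 3: read(P1, v1) -> 28. No state change.
Op 4: read(P1, v2) -> 50. No state change.
Op 5: write(P0, v0, 120). refcount(pp3)=1 -> write in place. 4 ppages; refcounts: pp0:1 pp1:2 pp2:2 pp3:1
Op 6: read(P1, v0) -> 11. No state change.
Op 7: fork(P0) -> P2. 4 ppages; refcounts: pp0:1 pp1:3 pp2:3 pp3:2
Op 8: write(P1, v2, 141). refcount(pp2)=3>1 -> COPY to pp4. 5 ppages; refcounts: pp0:1 pp1:3 pp2:2 pp3:2 pp4:1
Op 9: write(P2, v1, 114). refcount(pp1)=3>1 -> COPY to pp5. 6 ppages; refcounts: pp0:1 pp1:2 pp2:2 pp3:2 pp4:1 pp5:1
Op 10: fork(P2) -> P3. 6 ppages; refcounts: pp0:1 pp1:2 pp2:3 pp3:3 pp4:1 pp5:2

yes no yes yes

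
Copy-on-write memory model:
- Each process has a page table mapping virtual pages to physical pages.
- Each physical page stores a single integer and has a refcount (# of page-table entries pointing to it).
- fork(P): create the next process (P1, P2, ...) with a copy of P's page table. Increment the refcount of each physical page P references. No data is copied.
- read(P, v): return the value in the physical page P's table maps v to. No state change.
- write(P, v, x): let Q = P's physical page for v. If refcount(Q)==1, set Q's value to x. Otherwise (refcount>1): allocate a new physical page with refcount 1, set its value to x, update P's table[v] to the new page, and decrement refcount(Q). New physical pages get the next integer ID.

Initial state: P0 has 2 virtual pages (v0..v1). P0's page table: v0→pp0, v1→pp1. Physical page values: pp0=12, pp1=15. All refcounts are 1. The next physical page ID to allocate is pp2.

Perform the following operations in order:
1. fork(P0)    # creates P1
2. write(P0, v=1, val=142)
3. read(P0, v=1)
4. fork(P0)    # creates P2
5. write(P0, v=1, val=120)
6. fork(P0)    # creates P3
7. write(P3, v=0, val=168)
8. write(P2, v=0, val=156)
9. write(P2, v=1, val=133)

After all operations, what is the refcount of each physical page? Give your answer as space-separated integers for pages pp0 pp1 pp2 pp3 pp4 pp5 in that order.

Answer: 2 1 1 2 1 1

Derivation:
Op 1: fork(P0) -> P1. 2 ppages; refcounts: pp0:2 pp1:2
Op 2: write(P0, v1, 142). refcount(pp1)=2>1 -> COPY to pp2. 3 ppages; refcounts: pp0:2 pp1:1 pp2:1
Op 3: read(P0, v1) -> 142. No state change.
Op 4: fork(P0) -> P2. 3 ppages; refcounts: pp0:3 pp1:1 pp2:2
Op 5: write(P0, v1, 120). refcount(pp2)=2>1 -> COPY to pp3. 4 ppages; refcounts: pp0:3 pp1:1 pp2:1 pp3:1
Op 6: fork(P0) -> P3. 4 ppages; refcounts: pp0:4 pp1:1 pp2:1 pp3:2
Op 7: write(P3, v0, 168). refcount(pp0)=4>1 -> COPY to pp4. 5 ppages; refcounts: pp0:3 pp1:1 pp2:1 pp3:2 pp4:1
Op 8: write(P2, v0, 156). refcount(pp0)=3>1 -> COPY to pp5. 6 ppages; refcounts: pp0:2 pp1:1 pp2:1 pp3:2 pp4:1 pp5:1
Op 9: write(P2, v1, 133). refcount(pp2)=1 -> write in place. 6 ppages; refcounts: pp0:2 pp1:1 pp2:1 pp3:2 pp4:1 pp5:1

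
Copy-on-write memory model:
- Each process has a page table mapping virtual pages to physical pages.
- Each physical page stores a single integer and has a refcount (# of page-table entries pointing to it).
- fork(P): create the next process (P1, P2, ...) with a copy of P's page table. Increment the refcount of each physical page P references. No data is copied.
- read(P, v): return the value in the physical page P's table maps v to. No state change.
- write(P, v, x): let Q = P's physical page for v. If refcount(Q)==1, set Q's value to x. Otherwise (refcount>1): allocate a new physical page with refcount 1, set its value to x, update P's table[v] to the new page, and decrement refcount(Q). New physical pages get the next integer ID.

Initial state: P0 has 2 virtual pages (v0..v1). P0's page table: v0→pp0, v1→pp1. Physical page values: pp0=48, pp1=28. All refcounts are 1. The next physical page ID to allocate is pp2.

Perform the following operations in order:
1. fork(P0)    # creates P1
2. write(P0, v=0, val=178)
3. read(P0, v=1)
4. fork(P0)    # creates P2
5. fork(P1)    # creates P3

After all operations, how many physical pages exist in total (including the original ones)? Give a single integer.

Answer: 3

Derivation:
Op 1: fork(P0) -> P1. 2 ppages; refcounts: pp0:2 pp1:2
Op 2: write(P0, v0, 178). refcount(pp0)=2>1 -> COPY to pp2. 3 ppages; refcounts: pp0:1 pp1:2 pp2:1
Op 3: read(P0, v1) -> 28. No state change.
Op 4: fork(P0) -> P2. 3 ppages; refcounts: pp0:1 pp1:3 pp2:2
Op 5: fork(P1) -> P3. 3 ppages; refcounts: pp0:2 pp1:4 pp2:2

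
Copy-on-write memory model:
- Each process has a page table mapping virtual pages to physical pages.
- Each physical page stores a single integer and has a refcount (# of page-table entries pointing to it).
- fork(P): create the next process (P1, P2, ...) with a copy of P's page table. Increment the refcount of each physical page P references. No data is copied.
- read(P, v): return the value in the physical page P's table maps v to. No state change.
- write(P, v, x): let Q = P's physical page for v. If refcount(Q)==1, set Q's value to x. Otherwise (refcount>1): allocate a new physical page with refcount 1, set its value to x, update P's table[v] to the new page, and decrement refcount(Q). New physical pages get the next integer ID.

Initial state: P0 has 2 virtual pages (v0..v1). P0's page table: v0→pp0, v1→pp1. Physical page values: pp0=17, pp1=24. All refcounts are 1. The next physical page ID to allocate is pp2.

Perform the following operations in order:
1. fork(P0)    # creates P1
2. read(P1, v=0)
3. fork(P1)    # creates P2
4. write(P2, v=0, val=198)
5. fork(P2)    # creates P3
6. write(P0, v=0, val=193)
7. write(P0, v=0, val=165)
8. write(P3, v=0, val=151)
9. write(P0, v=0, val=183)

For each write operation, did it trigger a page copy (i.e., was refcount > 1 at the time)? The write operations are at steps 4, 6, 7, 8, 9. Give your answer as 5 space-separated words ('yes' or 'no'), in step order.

Op 1: fork(P0) -> P1. 2 ppages; refcounts: pp0:2 pp1:2
Op 2: read(P1, v0) -> 17. No state change.
Op 3: fork(P1) -> P2. 2 ppages; refcounts: pp0:3 pp1:3
Op 4: write(P2, v0, 198). refcount(pp0)=3>1 -> COPY to pp2. 3 ppages; refcounts: pp0:2 pp1:3 pp2:1
Op 5: fork(P2) -> P3. 3 ppages; refcounts: pp0:2 pp1:4 pp2:2
Op 6: write(P0, v0, 193). refcount(pp0)=2>1 -> COPY to pp3. 4 ppages; refcounts: pp0:1 pp1:4 pp2:2 pp3:1
Op 7: write(P0, v0, 165). refcount(pp3)=1 -> write in place. 4 ppages; refcounts: pp0:1 pp1:4 pp2:2 pp3:1
Op 8: write(P3, v0, 151). refcount(pp2)=2>1 -> COPY to pp4. 5 ppages; refcounts: pp0:1 pp1:4 pp2:1 pp3:1 pp4:1
Op 9: write(P0, v0, 183). refcount(pp3)=1 -> write in place. 5 ppages; refcounts: pp0:1 pp1:4 pp2:1 pp3:1 pp4:1

yes yes no yes no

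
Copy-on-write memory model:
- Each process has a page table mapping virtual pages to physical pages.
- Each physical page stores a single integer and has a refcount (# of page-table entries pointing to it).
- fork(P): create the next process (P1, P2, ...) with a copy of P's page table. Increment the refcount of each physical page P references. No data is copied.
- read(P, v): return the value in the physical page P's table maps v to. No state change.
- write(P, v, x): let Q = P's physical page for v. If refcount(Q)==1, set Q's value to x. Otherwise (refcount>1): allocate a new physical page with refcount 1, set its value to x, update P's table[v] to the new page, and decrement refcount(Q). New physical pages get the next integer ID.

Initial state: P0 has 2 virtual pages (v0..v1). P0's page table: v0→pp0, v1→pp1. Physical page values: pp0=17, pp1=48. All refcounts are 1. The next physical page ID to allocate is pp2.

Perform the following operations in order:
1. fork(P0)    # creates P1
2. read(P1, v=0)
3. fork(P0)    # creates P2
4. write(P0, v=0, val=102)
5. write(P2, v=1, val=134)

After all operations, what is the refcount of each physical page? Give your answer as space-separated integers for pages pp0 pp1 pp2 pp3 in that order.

Answer: 2 2 1 1

Derivation:
Op 1: fork(P0) -> P1. 2 ppages; refcounts: pp0:2 pp1:2
Op 2: read(P1, v0) -> 17. No state change.
Op 3: fork(P0) -> P2. 2 ppages; refcounts: pp0:3 pp1:3
Op 4: write(P0, v0, 102). refcount(pp0)=3>1 -> COPY to pp2. 3 ppages; refcounts: pp0:2 pp1:3 pp2:1
Op 5: write(P2, v1, 134). refcount(pp1)=3>1 -> COPY to pp3. 4 ppages; refcounts: pp0:2 pp1:2 pp2:1 pp3:1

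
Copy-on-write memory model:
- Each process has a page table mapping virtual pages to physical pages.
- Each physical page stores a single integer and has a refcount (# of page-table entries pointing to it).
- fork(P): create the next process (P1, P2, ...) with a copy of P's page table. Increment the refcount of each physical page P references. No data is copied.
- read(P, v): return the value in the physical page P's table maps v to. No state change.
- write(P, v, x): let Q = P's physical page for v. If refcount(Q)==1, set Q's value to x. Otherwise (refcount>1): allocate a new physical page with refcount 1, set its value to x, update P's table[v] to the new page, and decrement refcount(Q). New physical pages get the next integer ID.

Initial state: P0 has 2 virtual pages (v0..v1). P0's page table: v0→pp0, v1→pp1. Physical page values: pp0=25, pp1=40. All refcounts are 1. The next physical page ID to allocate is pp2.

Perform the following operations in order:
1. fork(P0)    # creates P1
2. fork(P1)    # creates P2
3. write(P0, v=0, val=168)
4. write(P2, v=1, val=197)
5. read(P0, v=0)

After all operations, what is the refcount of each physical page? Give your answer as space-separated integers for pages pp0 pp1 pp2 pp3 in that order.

Op 1: fork(P0) -> P1. 2 ppages; refcounts: pp0:2 pp1:2
Op 2: fork(P1) -> P2. 2 ppages; refcounts: pp0:3 pp1:3
Op 3: write(P0, v0, 168). refcount(pp0)=3>1 -> COPY to pp2. 3 ppages; refcounts: pp0:2 pp1:3 pp2:1
Op 4: write(P2, v1, 197). refcount(pp1)=3>1 -> COPY to pp3. 4 ppages; refcounts: pp0:2 pp1:2 pp2:1 pp3:1
Op 5: read(P0, v0) -> 168. No state change.

Answer: 2 2 1 1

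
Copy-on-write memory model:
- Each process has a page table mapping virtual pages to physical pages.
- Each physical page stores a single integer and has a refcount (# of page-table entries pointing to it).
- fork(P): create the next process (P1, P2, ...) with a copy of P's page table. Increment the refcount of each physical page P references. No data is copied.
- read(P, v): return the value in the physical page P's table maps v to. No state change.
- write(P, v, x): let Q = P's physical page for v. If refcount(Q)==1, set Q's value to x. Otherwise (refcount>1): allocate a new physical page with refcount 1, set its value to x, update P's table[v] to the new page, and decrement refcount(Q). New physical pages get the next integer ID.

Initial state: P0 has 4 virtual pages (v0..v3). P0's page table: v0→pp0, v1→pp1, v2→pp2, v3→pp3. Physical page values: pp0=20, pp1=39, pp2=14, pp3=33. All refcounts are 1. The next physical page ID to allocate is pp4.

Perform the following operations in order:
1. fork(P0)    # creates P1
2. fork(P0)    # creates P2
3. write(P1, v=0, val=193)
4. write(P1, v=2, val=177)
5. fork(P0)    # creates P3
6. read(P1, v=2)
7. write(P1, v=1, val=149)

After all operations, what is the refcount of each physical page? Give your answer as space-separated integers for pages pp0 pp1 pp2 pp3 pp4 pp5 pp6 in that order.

Answer: 3 3 3 4 1 1 1

Derivation:
Op 1: fork(P0) -> P1. 4 ppages; refcounts: pp0:2 pp1:2 pp2:2 pp3:2
Op 2: fork(P0) -> P2. 4 ppages; refcounts: pp0:3 pp1:3 pp2:3 pp3:3
Op 3: write(P1, v0, 193). refcount(pp0)=3>1 -> COPY to pp4. 5 ppages; refcounts: pp0:2 pp1:3 pp2:3 pp3:3 pp4:1
Op 4: write(P1, v2, 177). refcount(pp2)=3>1 -> COPY to pp5. 6 ppages; refcounts: pp0:2 pp1:3 pp2:2 pp3:3 pp4:1 pp5:1
Op 5: fork(P0) -> P3. 6 ppages; refcounts: pp0:3 pp1:4 pp2:3 pp3:4 pp4:1 pp5:1
Op 6: read(P1, v2) -> 177. No state change.
Op 7: write(P1, v1, 149). refcount(pp1)=4>1 -> COPY to pp6. 7 ppages; refcounts: pp0:3 pp1:3 pp2:3 pp3:4 pp4:1 pp5:1 pp6:1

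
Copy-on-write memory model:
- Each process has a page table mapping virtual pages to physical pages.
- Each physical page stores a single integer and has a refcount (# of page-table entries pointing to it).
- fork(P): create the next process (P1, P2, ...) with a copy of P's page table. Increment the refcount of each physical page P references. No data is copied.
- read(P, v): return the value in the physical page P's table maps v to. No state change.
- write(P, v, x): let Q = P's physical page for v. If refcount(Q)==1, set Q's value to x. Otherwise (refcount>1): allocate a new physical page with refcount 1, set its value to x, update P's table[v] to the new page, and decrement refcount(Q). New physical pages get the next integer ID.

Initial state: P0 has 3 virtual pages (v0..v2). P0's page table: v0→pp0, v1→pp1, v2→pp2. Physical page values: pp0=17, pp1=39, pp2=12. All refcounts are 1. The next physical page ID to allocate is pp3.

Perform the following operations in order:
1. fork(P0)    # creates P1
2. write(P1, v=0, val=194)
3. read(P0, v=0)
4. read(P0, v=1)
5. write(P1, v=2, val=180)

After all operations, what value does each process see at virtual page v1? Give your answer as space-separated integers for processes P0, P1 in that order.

Answer: 39 39

Derivation:
Op 1: fork(P0) -> P1. 3 ppages; refcounts: pp0:2 pp1:2 pp2:2
Op 2: write(P1, v0, 194). refcount(pp0)=2>1 -> COPY to pp3. 4 ppages; refcounts: pp0:1 pp1:2 pp2:2 pp3:1
Op 3: read(P0, v0) -> 17. No state change.
Op 4: read(P0, v1) -> 39. No state change.
Op 5: write(P1, v2, 180). refcount(pp2)=2>1 -> COPY to pp4. 5 ppages; refcounts: pp0:1 pp1:2 pp2:1 pp3:1 pp4:1
P0: v1 -> pp1 = 39
P1: v1 -> pp1 = 39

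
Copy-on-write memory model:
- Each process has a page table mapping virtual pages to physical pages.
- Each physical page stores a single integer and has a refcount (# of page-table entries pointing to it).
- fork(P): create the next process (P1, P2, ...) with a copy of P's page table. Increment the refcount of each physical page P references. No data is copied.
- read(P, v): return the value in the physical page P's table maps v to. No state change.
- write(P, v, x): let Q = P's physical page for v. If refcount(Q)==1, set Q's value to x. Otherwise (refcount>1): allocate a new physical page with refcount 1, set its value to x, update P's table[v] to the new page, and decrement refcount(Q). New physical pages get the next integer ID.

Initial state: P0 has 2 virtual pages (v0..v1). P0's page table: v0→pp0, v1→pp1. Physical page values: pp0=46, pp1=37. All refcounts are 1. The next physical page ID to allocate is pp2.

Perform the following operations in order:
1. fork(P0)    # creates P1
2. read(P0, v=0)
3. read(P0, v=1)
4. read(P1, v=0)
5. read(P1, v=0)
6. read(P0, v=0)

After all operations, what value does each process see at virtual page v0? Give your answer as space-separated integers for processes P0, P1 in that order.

Op 1: fork(P0) -> P1. 2 ppages; refcounts: pp0:2 pp1:2
Op 2: read(P0, v0) -> 46. No state change.
Op 3: read(P0, v1) -> 37. No state change.
Op 4: read(P1, v0) -> 46. No state change.
Op 5: read(P1, v0) -> 46. No state change.
Op 6: read(P0, v0) -> 46. No state change.
P0: v0 -> pp0 = 46
P1: v0 -> pp0 = 46

Answer: 46 46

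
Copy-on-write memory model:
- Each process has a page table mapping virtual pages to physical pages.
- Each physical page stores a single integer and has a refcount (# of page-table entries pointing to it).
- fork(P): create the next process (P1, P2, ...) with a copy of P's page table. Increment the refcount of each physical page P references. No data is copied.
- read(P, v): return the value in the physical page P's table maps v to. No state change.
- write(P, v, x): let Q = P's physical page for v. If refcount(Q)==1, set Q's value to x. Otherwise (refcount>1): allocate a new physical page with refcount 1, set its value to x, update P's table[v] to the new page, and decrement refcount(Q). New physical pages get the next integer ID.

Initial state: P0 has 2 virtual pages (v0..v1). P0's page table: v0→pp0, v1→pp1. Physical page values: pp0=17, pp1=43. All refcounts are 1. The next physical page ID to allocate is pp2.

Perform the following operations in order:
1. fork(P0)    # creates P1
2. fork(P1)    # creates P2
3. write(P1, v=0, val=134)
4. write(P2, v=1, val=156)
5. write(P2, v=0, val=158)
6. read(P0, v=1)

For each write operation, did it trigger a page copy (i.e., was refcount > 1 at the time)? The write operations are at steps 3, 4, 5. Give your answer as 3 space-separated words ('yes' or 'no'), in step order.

Op 1: fork(P0) -> P1. 2 ppages; refcounts: pp0:2 pp1:2
Op 2: fork(P1) -> P2. 2 ppages; refcounts: pp0:3 pp1:3
Op 3: write(P1, v0, 134). refcount(pp0)=3>1 -> COPY to pp2. 3 ppages; refcounts: pp0:2 pp1:3 pp2:1
Op 4: write(P2, v1, 156). refcount(pp1)=3>1 -> COPY to pp3. 4 ppages; refcounts: pp0:2 pp1:2 pp2:1 pp3:1
Op 5: write(P2, v0, 158). refcount(pp0)=2>1 -> COPY to pp4. 5 ppages; refcounts: pp0:1 pp1:2 pp2:1 pp3:1 pp4:1
Op 6: read(P0, v1) -> 43. No state change.

yes yes yes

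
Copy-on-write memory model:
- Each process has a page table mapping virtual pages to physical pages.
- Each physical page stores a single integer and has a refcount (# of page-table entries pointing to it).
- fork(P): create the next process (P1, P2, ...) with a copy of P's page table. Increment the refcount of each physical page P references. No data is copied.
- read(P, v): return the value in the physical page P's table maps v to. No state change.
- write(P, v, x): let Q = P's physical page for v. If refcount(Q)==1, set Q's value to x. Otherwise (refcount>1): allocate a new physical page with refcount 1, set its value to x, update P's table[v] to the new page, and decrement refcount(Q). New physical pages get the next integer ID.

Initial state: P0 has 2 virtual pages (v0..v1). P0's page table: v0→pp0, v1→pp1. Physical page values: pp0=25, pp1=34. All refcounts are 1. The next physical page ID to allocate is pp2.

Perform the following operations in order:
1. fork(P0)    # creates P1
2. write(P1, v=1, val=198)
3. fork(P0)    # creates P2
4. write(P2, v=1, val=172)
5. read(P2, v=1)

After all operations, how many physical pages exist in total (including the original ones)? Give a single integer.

Op 1: fork(P0) -> P1. 2 ppages; refcounts: pp0:2 pp1:2
Op 2: write(P1, v1, 198). refcount(pp1)=2>1 -> COPY to pp2. 3 ppages; refcounts: pp0:2 pp1:1 pp2:1
Op 3: fork(P0) -> P2. 3 ppages; refcounts: pp0:3 pp1:2 pp2:1
Op 4: write(P2, v1, 172). refcount(pp1)=2>1 -> COPY to pp3. 4 ppages; refcounts: pp0:3 pp1:1 pp2:1 pp3:1
Op 5: read(P2, v1) -> 172. No state change.

Answer: 4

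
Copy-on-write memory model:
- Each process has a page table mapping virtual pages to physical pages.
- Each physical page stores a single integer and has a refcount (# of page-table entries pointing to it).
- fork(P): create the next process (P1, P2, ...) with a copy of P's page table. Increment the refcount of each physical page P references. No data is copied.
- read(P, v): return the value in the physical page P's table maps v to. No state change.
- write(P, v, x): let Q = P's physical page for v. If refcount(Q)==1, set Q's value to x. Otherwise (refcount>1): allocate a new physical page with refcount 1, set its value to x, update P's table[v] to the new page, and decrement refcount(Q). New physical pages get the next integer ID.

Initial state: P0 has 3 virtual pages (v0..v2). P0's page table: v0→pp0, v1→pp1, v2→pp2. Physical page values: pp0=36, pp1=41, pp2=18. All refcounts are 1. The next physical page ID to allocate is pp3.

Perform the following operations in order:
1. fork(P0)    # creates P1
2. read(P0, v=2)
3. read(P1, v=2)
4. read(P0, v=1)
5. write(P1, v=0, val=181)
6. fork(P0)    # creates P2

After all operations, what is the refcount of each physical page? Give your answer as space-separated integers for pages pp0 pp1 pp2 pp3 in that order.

Op 1: fork(P0) -> P1. 3 ppages; refcounts: pp0:2 pp1:2 pp2:2
Op 2: read(P0, v2) -> 18. No state change.
Op 3: read(P1, v2) -> 18. No state change.
Op 4: read(P0, v1) -> 41. No state change.
Op 5: write(P1, v0, 181). refcount(pp0)=2>1 -> COPY to pp3. 4 ppages; refcounts: pp0:1 pp1:2 pp2:2 pp3:1
Op 6: fork(P0) -> P2. 4 ppages; refcounts: pp0:2 pp1:3 pp2:3 pp3:1

Answer: 2 3 3 1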